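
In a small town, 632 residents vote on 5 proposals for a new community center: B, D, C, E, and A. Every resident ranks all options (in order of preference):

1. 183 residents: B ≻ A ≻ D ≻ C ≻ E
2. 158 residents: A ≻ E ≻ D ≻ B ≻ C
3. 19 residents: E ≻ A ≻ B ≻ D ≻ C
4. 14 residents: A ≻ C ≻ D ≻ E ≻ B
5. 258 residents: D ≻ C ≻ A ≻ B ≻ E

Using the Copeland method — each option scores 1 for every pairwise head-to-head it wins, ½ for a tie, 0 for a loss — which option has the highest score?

B: beats C and E; loses to D and A → score 2.
D: beats B, C, and E; loses to A → score 3.
C: beats E; loses to B, D, and A → score 1.
E: loses to B, D, C, and A → score 0.
A: beats B, D, C, and E → score 4.
A has the best pairwise record.

A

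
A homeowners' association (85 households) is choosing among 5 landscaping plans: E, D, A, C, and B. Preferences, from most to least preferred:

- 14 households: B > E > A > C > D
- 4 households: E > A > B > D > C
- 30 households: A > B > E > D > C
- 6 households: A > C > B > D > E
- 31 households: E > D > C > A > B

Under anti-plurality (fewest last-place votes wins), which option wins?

Last-place votes: E 6, D 14, A 0, C 34, B 31.
A is ranked last by the fewest voters, so A wins.

A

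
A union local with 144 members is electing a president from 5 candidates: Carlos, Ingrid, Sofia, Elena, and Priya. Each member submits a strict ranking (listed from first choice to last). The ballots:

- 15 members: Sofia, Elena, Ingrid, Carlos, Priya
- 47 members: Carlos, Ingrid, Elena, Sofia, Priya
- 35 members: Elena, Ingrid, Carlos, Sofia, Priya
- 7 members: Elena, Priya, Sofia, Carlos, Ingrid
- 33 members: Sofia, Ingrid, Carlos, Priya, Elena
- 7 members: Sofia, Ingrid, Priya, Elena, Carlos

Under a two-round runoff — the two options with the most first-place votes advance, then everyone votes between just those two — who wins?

Round 1 first-place votes: Carlos 47, Ingrid 0, Sofia 55, Elena 42, Priya 0.
Sofia and Carlos advance.
Runoff: Sofia is preferred to Carlos by 62 voters; Carlos by 82.
Carlos wins the runoff.

Carlos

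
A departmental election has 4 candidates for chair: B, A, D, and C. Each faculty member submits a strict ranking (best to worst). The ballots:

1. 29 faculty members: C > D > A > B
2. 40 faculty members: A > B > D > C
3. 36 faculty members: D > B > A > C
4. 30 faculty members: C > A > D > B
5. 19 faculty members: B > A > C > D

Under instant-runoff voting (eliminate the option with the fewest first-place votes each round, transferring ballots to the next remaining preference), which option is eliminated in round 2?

D

Round 1: B 19, A 40, D 36, C 59. Eliminate B.
Round 2: A 59, D 36, C 59. Eliminate D.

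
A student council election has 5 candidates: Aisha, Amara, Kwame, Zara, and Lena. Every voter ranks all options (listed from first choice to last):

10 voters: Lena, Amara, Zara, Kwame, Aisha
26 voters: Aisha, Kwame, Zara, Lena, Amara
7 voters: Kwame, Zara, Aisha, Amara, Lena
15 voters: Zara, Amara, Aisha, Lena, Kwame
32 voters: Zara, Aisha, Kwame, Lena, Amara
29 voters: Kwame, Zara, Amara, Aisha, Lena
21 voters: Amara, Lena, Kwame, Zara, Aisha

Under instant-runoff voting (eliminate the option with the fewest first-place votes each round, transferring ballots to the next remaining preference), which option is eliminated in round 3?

Amara

Round 1: Aisha 26, Amara 21, Kwame 36, Zara 47, Lena 10. Eliminate Lena.
Round 2: Aisha 26, Amara 31, Kwame 36, Zara 47. Eliminate Aisha.
Round 3: Amara 31, Kwame 62, Zara 47. Eliminate Amara.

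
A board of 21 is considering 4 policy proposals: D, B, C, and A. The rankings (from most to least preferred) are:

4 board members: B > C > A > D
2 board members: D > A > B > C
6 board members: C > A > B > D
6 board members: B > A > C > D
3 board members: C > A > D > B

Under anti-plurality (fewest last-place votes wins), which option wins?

A

Last-place votes: D 16, B 3, C 2, A 0.
A is ranked last by the fewest voters, so A wins.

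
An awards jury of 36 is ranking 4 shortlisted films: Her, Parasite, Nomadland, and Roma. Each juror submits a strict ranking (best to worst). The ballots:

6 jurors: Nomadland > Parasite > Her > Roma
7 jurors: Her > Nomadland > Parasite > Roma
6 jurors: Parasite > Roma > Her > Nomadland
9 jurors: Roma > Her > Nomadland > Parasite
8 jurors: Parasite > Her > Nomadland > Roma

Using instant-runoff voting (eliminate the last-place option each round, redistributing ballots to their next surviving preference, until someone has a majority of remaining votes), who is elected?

Parasite

Round 1: Her 7, Parasite 14, Nomadland 6, Roma 9. Eliminate Nomadland.
Round 2: Her 7, Parasite 20, Roma 9. Parasite has a majority.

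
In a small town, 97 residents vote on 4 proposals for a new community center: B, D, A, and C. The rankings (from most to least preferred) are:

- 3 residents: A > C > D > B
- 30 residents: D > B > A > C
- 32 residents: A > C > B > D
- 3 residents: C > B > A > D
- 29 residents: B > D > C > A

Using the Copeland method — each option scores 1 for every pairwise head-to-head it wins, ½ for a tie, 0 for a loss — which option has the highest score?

B

B: beats D, A, and C → score 3.
D: beats A and C; loses to B → score 2.
A: beats C; loses to B and D → score 1.
C: loses to B, D, and A → score 0.
B has the best pairwise record.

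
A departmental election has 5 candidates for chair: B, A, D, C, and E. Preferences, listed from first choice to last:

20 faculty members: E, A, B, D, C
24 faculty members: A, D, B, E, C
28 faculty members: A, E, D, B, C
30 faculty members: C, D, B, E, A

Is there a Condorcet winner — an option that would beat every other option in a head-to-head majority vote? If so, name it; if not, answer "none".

A

A vs B: 72–30 for A.
A vs D: 72–30 for A.
A vs C: 72–30 for A.
A vs E: 52–50 for A.
A beats every other option head-to-head.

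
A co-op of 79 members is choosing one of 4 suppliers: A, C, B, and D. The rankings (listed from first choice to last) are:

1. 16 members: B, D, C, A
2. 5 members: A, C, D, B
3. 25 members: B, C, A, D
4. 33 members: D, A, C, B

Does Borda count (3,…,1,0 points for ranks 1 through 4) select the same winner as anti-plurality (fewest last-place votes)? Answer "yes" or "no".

no

Borda — scores: A 106, C 109, B 123, D 136. Winner: D.
Anti-plurality — last-place votes: A 16, C 0, B 38, D 25. Winner: C.
The two methods disagree.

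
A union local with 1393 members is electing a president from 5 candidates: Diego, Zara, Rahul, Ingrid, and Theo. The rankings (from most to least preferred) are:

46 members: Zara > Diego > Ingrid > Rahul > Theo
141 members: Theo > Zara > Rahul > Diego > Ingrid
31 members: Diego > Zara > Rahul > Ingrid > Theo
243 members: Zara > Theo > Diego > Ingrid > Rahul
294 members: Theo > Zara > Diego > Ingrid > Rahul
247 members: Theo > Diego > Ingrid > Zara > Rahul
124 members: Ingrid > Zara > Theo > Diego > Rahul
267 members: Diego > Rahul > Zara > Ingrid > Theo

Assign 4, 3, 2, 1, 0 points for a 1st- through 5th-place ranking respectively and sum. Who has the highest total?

Zara

Diego: 46·3 + 141·1 + 31·4 + 243·2 + 294·2 + 247·3 + 124·1 + 267·4 = 3410
Zara: 46·4 + 141·3 + 31·3 + 243·4 + 294·3 + 247·1 + 124·3 + 267·2 = 3707
Rahul: 46·1 + 141·2 + 31·2 + 243·0 + 294·0 + 247·0 + 124·0 + 267·3 = 1191
Ingrid: 46·2 + 141·0 + 31·1 + 243·1 + 294·1 + 247·2 + 124·4 + 267·1 = 1917
Theo: 46·0 + 141·4 + 31·0 + 243·3 + 294·4 + 247·4 + 124·2 + 267·0 = 3705
Zara has the highest Borda score (3707).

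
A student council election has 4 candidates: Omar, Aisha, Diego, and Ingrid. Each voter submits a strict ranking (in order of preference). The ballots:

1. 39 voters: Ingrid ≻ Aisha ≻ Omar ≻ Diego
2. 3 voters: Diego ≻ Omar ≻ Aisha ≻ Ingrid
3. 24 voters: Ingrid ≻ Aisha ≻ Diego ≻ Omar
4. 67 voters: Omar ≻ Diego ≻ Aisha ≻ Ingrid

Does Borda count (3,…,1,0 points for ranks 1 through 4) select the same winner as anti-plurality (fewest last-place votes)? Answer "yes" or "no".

Borda — scores: Omar 246, Aisha 196, Diego 167, Ingrid 189. Winner: Omar.
Anti-plurality — last-place votes: Omar 24, Aisha 0, Diego 39, Ingrid 70. Winner: Aisha.
The two methods disagree.

no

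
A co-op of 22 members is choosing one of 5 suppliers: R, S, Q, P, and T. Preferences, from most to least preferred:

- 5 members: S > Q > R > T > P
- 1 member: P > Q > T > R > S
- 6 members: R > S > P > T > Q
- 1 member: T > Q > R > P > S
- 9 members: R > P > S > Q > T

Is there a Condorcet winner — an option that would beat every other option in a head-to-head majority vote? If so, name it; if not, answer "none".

R

R vs S: 17–5 for R.
R vs Q: 15–7 for R.
R vs P: 21–1 for R.
R vs T: 20–2 for R.
R beats every other option head-to-head.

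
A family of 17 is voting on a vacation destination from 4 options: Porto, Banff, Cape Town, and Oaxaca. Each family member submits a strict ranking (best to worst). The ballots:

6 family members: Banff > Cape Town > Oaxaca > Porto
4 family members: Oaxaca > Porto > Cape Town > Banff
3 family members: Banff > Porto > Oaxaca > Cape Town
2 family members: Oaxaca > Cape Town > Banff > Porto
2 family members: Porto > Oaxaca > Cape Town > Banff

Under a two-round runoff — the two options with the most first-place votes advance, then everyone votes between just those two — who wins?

Banff

Round 1 first-place votes: Porto 2, Banff 9, Cape Town 0, Oaxaca 6.
Banff and Oaxaca advance.
Runoff: Banff is preferred to Oaxaca by 9 voters; Oaxaca by 8.
Banff wins the runoff.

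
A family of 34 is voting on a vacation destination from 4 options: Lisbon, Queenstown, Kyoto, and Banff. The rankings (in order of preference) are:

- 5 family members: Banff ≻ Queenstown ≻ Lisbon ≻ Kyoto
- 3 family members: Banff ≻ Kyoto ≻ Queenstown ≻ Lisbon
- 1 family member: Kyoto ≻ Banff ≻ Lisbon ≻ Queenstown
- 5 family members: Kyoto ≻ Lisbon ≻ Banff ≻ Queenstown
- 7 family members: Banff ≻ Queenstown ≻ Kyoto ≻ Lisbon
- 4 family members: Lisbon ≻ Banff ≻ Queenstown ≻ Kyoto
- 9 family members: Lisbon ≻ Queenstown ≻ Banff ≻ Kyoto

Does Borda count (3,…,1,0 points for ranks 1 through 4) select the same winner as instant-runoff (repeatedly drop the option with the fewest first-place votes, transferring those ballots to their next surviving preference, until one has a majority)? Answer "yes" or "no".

Borda — scores: Lisbon 55, Queenstown 49, Kyoto 31, Banff 69. Winner: Banff.
Instant-runoff — R1 Lisbon 13, Queenstown 0, Kyoto 6, Banff 15 (Queenstown out); R2 Lisbon 13, Kyoto 6, Banff 15 (Kyoto out); R3 Lisbon 18, Banff 16 (Lisbon winner). Winner: Lisbon.
The two methods disagree.

no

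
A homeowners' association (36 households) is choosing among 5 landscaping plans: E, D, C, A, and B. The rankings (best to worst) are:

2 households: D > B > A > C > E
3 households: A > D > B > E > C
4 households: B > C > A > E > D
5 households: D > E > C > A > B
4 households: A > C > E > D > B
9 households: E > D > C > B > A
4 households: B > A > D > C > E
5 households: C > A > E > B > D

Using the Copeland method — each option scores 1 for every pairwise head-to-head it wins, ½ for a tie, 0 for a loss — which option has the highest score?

C

E: beats D and B; loses to C and A → score 2.
D: beats C and B; loses to E and A → score 2.
C: beats E, A, and B; loses to D → score 3.
A: beats E and D; loses to C and B → score 2.
B: beats A; loses to E, D, and C → score 1.
C has the best pairwise record.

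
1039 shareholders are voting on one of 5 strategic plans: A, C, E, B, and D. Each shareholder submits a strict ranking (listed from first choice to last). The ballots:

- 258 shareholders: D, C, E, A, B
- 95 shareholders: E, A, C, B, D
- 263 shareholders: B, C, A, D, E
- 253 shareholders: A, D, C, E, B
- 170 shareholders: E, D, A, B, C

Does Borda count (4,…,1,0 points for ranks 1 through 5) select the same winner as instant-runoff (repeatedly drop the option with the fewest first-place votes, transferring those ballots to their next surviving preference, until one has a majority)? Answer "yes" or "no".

Borda — scores: A 2421, C 2259, E 1829, B 1317, D 2564. Winner: D.
Instant-runoff — R1 A 253, C 0, E 265, B 263, D 258 (C out); R2 A 253, E 265, B 263, D 258 (A out); R3 E 265, B 263, D 511 (B out); R4 E 265, D 774 (D winner). Winner: D.
The two methods agree.

yes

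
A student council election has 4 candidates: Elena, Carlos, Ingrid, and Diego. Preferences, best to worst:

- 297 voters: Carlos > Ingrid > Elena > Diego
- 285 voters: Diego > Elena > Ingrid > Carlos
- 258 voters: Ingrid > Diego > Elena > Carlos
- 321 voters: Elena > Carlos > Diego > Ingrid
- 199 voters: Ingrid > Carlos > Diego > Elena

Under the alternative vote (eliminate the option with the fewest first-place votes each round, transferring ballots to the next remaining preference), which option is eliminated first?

Round 1: Elena 321, Carlos 297, Ingrid 457, Diego 285. Eliminate Diego.

Diego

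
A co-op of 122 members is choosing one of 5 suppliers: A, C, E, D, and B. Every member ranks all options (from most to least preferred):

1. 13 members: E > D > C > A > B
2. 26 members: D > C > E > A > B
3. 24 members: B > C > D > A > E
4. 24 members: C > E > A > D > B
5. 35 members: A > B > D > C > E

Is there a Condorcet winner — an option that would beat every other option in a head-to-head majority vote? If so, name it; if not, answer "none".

D vs A: 63–59 for D.
D vs C: 74–48 for D.
D vs E: 85–37 for D.
D vs B: 63–59 for D.
D beats every other option head-to-head.

D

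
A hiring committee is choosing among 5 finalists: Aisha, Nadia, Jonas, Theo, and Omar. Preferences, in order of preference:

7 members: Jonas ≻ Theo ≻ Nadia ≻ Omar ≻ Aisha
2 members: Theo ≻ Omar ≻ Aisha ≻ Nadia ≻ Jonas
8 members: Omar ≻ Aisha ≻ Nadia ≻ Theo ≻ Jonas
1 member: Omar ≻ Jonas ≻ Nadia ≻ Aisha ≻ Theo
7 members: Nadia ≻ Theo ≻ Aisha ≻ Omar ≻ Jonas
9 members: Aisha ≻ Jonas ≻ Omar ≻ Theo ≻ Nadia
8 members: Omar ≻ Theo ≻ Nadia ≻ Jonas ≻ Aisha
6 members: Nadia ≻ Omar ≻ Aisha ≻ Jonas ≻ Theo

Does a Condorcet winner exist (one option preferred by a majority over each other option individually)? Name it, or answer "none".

Omar vs Aisha: 32–16 for Omar.
Omar vs Nadia: 28–20 for Omar.
Omar vs Jonas: 32–16 for Omar.
Omar vs Theo: 32–16 for Omar.
Omar beats every other option head-to-head.

Omar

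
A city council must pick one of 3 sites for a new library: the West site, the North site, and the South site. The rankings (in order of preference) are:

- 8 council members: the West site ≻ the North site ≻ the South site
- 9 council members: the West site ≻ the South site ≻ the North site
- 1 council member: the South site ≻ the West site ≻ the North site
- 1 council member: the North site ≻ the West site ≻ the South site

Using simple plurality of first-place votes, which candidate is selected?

First-place votes: the West site 17, the North site 1, the South site 1.
the West site has the most first-place votes.

the West site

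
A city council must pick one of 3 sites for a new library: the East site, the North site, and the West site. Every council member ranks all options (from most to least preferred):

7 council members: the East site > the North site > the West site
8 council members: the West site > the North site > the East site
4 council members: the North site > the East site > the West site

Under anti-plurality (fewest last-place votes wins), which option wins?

Last-place votes: the East site 8, the North site 0, the West site 11.
the North site is ranked last by the fewest voters, so the North site wins.

the North site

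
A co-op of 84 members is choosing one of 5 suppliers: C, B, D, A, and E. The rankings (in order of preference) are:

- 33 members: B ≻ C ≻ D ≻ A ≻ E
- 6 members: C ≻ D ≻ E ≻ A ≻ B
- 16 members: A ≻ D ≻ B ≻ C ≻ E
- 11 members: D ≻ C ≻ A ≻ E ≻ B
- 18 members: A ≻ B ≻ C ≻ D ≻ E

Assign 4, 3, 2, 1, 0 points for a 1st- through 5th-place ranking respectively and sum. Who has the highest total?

C: 33·3 + 6·4 + 16·1 + 11·3 + 18·2 = 208
B: 33·4 + 6·0 + 16·2 + 11·0 + 18·3 = 218
D: 33·2 + 6·3 + 16·3 + 11·4 + 18·1 = 194
A: 33·1 + 6·1 + 16·4 + 11·2 + 18·4 = 197
E: 33·0 + 6·2 + 16·0 + 11·1 + 18·0 = 23
B has the highest Borda score (218).

B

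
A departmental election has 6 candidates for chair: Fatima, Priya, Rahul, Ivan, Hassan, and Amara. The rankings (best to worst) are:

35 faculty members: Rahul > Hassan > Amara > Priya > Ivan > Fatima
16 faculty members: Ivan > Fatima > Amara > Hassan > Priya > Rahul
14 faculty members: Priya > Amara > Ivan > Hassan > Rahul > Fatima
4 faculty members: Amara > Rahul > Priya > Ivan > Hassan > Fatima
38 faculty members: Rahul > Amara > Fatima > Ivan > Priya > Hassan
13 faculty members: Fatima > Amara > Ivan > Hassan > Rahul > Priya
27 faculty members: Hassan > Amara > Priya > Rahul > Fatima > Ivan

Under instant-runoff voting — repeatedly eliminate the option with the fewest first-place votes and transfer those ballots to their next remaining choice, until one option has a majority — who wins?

Rahul

Round 1: Fatima 13, Priya 14, Rahul 73, Ivan 16, Hassan 27, Amara 4. Eliminate Amara.
Round 2: Fatima 13, Priya 14, Rahul 77, Ivan 16, Hassan 27. Rahul has a majority.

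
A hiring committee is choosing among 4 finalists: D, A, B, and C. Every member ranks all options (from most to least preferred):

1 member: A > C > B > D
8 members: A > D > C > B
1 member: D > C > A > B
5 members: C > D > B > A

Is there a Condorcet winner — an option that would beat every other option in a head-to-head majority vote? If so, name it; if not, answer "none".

A

A vs D: 9–6 for A.
A vs B: 10–5 for A.
A vs C: 9–6 for A.
A beats every other option head-to-head.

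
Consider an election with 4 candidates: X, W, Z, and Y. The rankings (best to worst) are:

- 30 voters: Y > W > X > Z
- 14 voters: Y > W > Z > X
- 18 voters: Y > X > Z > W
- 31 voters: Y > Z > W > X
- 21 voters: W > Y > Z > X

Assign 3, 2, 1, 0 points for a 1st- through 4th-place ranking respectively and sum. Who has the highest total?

Y

X: 30·1 + 14·0 + 18·2 + 31·0 + 21·0 = 66
W: 30·2 + 14·2 + 18·0 + 31·1 + 21·3 = 182
Z: 30·0 + 14·1 + 18·1 + 31·2 + 21·1 = 115
Y: 30·3 + 14·3 + 18·3 + 31·3 + 21·2 = 321
Y has the highest Borda score (321).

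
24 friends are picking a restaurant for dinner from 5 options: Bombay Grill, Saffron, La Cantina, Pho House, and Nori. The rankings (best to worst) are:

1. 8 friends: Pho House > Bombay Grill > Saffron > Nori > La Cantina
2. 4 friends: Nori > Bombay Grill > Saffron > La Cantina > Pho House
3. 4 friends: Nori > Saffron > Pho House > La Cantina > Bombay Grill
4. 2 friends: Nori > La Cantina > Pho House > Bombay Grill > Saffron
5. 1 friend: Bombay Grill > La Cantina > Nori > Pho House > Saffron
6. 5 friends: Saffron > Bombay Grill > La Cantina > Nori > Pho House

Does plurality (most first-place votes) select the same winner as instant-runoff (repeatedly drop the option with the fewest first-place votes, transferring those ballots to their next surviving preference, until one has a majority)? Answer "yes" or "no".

Plurality — first-place votes: Bombay Grill 1, Saffron 5, La Cantina 0, Pho House 8, Nori 10. Winner: Nori.
Instant-runoff — R1 Bombay Grill 1, Saffron 5, La Cantina 0, Pho House 8, Nori 10 (La Cantina out); R2 Bombay Grill 1, Saffron 5, Pho House 8, Nori 10 (Bombay Grill out); R3 Saffron 5, Pho House 8, Nori 11 (Saffron out); R4 Pho House 8, Nori 16 (Nori winner). Winner: Nori.
The two methods agree.

yes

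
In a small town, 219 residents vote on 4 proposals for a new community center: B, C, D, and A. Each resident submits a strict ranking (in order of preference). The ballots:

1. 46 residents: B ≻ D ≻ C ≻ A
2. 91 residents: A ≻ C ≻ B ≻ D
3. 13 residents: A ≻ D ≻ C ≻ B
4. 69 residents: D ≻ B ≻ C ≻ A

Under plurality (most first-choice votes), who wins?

First-place votes: B 46, C 0, D 69, A 104.
A has the most first-place votes.

A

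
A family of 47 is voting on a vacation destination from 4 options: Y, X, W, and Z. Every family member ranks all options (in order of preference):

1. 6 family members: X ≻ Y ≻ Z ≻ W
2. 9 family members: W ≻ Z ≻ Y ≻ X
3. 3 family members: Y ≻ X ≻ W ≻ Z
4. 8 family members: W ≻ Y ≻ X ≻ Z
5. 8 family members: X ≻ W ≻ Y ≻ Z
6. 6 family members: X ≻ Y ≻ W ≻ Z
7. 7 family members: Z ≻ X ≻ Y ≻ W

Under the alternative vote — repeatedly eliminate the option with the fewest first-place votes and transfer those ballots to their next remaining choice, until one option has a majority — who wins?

X

Round 1: Y 3, X 20, W 17, Z 7. Eliminate Y.
Round 2: X 23, W 17, Z 7. Eliminate Z.
Round 3: X 30, W 17. X has a majority.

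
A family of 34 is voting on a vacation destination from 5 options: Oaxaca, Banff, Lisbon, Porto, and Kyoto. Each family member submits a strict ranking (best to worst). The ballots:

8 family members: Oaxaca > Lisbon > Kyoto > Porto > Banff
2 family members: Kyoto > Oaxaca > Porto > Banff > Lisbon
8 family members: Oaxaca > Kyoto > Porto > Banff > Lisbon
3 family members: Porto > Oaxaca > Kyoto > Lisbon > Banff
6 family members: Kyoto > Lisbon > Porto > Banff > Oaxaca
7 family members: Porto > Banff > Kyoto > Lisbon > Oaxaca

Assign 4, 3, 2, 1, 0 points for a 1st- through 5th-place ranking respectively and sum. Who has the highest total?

Kyoto

Oaxaca: 8·4 + 2·3 + 8·4 + 3·3 + 6·0 + 7·0 = 79
Banff: 8·0 + 2·1 + 8·1 + 3·0 + 6·1 + 7·3 = 37
Lisbon: 8·3 + 2·0 + 8·0 + 3·1 + 6·3 + 7·1 = 52
Porto: 8·1 + 2·2 + 8·2 + 3·4 + 6·2 + 7·4 = 80
Kyoto: 8·2 + 2·4 + 8·3 + 3·2 + 6·4 + 7·2 = 92
Kyoto has the highest Borda score (92).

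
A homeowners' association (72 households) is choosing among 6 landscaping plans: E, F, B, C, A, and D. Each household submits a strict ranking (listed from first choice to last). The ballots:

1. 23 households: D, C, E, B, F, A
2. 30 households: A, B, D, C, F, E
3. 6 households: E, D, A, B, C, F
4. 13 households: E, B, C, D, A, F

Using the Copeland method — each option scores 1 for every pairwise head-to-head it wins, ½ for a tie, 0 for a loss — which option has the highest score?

D

E: beats F, B, and A; loses to C and D → score 3.
F: loses to E, B, C, A, and D → score 0.
B: beats F, C, and D; ties A; loses to E → score 3.5.
C: beats E and F; ties A; loses to B and D → score 2.5.
A: beats F; ties B and C; loses to E and D → score 2.
D: beats E, F, C, and A; loses to B → score 4.
D has the best pairwise record.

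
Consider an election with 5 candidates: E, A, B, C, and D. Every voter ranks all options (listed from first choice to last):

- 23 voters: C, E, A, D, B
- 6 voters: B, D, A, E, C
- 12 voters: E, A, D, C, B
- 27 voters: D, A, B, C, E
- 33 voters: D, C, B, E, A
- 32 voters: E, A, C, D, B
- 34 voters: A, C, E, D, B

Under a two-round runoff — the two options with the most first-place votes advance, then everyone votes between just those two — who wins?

E

Round 1 first-place votes: E 44, A 34, B 6, C 23, D 60.
D and E advance.
Runoff: D is preferred to E by 66 voters; E by 101.
E wins the runoff.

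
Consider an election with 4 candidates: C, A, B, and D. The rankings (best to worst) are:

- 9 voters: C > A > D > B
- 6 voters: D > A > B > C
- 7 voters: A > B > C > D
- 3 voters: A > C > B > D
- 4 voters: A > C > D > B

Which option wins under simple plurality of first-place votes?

First-place votes: C 9, A 14, B 0, D 6.
A has the most first-place votes.

A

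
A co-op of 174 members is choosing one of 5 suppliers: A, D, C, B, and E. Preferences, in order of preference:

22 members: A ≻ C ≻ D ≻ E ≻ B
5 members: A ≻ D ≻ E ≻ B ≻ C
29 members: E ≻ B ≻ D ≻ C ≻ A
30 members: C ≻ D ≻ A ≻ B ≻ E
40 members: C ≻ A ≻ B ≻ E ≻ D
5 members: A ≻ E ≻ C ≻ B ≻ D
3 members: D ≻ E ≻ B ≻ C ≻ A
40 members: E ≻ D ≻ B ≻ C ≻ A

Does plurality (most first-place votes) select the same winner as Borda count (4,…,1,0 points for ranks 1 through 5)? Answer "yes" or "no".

Plurality — first-place votes: A 32, D 3, C 70, B 0, E 69. Winner: C.
Borda — scores: A 308, D 339, C 428, B 293, E 372. Winner: C.
The two methods agree.

yes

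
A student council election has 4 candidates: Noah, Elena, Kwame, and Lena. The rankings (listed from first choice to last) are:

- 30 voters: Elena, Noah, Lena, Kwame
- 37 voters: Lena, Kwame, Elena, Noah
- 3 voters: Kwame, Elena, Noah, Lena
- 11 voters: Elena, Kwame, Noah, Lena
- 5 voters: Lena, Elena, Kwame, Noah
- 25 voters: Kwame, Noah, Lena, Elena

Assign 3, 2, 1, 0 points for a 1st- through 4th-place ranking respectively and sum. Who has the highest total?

Kwame

Noah: 30·2 + 37·0 + 3·1 + 11·1 + 5·0 + 25·2 = 124
Elena: 30·3 + 37·1 + 3·2 + 11·3 + 5·2 + 25·0 = 176
Kwame: 30·0 + 37·2 + 3·3 + 11·2 + 5·1 + 25·3 = 185
Lena: 30·1 + 37·3 + 3·0 + 11·0 + 5·3 + 25·1 = 181
Kwame has the highest Borda score (185).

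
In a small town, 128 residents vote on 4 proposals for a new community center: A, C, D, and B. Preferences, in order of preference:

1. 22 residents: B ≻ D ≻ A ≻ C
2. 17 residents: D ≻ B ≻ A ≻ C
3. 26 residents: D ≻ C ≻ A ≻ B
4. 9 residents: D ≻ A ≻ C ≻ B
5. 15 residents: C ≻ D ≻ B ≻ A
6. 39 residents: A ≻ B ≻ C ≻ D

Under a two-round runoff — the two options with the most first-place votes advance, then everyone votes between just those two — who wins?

D

Round 1 first-place votes: A 39, C 15, D 52, B 22.
D and A advance.
Runoff: D is preferred to A by 89 voters; A by 39.
D wins the runoff.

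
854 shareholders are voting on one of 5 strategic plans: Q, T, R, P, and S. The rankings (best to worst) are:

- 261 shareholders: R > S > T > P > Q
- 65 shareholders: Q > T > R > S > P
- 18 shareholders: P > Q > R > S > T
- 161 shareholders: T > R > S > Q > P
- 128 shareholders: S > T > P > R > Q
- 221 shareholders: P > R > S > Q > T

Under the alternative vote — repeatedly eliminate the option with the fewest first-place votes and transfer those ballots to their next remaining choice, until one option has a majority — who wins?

Round 1: Q 65, T 161, R 261, P 239, S 128. Eliminate Q.
Round 2: T 226, R 261, P 239, S 128. Eliminate S.
Round 3: T 354, R 261, P 239. Eliminate P.
Round 4: T 354, R 500. R has a majority.

R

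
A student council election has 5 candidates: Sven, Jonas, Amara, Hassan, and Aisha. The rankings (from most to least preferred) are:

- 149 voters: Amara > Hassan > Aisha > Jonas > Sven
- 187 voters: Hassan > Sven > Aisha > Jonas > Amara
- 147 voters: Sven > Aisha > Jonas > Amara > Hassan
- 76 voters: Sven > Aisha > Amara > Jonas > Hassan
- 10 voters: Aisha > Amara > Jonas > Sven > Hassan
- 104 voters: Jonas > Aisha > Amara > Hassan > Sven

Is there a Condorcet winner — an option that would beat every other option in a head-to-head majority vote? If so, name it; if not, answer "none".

none

Checking pairwise contests:
Hassan beats Sven 440–233.
Sven beats Jonas 410–263.
Sven beats Amara 410–263.
Jonas beats Hassan 337–336.
Sven beats Aisha 410–263.
Every option loses at least one head-to-head, so there is no Condorcet winner.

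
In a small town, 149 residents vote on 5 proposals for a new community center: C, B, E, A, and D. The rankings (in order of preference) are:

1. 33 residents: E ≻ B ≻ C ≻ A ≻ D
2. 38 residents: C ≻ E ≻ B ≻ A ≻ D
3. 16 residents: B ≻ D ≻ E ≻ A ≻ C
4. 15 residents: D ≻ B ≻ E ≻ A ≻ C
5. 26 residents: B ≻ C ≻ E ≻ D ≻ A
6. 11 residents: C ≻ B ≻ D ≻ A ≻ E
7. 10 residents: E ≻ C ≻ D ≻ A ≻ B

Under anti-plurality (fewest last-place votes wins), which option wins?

B

Last-place votes: C 31, B 10, E 11, A 26, D 71.
B is ranked last by the fewest voters, so B wins.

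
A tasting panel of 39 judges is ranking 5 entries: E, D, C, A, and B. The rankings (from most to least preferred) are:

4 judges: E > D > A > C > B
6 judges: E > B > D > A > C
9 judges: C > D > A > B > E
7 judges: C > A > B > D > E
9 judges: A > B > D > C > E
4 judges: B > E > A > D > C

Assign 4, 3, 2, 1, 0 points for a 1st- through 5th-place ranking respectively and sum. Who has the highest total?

E: 4·4 + 6·4 + 9·0 + 7·0 + 9·0 + 4·3 = 52
D: 4·3 + 6·2 + 9·3 + 7·1 + 9·2 + 4·1 = 80
C: 4·1 + 6·0 + 9·4 + 7·4 + 9·1 + 4·0 = 77
A: 4·2 + 6·1 + 9·2 + 7·3 + 9·4 + 4·2 = 97
B: 4·0 + 6·3 + 9·1 + 7·2 + 9·3 + 4·4 = 84
A has the highest Borda score (97).

A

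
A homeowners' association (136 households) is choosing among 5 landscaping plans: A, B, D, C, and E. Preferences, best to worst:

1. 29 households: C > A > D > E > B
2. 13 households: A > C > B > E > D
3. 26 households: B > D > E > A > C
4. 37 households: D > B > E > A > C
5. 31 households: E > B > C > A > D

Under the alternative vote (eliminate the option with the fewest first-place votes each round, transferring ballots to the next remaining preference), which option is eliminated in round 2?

B

Round 1: A 13, B 26, D 37, C 29, E 31. Eliminate A.
Round 2: B 26, D 37, C 42, E 31. Eliminate B.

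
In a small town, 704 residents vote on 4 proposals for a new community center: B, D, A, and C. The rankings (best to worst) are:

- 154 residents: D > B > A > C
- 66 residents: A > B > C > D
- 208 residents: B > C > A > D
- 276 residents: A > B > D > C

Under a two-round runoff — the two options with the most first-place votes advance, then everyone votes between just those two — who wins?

Round 1 first-place votes: B 208, D 154, A 342, C 0.
A and B advance.
Runoff: A is preferred to B by 342 voters; B by 362.
B wins the runoff.

B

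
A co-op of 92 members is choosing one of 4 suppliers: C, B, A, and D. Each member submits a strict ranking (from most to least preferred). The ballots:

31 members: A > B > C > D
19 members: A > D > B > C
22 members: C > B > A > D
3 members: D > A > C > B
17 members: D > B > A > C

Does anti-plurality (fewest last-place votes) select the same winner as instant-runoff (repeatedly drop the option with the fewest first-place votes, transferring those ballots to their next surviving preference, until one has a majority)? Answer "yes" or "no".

yes

Anti-plurality — last-place votes: C 36, B 3, A 0, D 53. Winner: A.
Instant-runoff — R1 C 22, B 0, A 50, D 20 (A winner). Winner: A.
The two methods agree.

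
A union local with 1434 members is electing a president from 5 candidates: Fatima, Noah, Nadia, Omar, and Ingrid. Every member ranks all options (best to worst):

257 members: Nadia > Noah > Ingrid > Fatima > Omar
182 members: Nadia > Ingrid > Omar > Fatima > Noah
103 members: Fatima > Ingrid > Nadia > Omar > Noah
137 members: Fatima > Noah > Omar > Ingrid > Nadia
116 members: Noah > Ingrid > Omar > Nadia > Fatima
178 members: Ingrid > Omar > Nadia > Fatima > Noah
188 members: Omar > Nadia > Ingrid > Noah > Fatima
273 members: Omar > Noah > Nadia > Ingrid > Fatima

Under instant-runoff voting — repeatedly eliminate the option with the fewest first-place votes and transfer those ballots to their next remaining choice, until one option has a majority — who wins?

Omar

Round 1: Fatima 240, Noah 116, Nadia 439, Omar 461, Ingrid 178. Eliminate Noah.
Round 2: Fatima 240, Nadia 439, Omar 461, Ingrid 294. Eliminate Fatima.
Round 3: Nadia 439, Omar 598, Ingrid 397. Eliminate Ingrid.
Round 4: Nadia 542, Omar 892. Omar has a majority.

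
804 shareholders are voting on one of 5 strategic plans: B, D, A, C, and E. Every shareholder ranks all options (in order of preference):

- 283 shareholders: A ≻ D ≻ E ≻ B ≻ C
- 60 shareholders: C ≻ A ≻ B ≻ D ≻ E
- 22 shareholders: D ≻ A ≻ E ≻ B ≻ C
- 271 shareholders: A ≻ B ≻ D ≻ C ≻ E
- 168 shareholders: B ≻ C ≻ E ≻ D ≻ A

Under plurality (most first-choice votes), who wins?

A

First-place votes: B 168, D 22, A 554, C 60, E 0.
A has the most first-place votes.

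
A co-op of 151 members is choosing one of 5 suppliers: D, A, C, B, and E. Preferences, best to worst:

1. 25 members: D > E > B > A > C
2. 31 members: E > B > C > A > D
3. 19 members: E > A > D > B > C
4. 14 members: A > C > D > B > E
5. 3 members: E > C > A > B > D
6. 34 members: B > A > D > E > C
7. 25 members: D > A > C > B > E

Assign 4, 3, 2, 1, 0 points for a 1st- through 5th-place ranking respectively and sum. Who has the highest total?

D: 25·4 + 31·0 + 19·2 + 14·2 + 3·0 + 34·2 + 25·4 = 334
A: 25·1 + 31·1 + 19·3 + 14·4 + 3·2 + 34·3 + 25·3 = 352
C: 25·0 + 31·2 + 19·0 + 14·3 + 3·3 + 34·0 + 25·2 = 163
B: 25·2 + 31·3 + 19·1 + 14·1 + 3·1 + 34·4 + 25·1 = 340
E: 25·3 + 31·4 + 19·4 + 14·0 + 3·4 + 34·1 + 25·0 = 321
A has the highest Borda score (352).

A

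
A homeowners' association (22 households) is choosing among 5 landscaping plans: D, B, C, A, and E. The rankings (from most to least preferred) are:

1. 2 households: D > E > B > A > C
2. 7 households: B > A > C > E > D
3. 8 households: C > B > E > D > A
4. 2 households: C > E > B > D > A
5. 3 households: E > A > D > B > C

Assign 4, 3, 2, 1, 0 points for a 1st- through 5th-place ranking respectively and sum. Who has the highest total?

B

D: 2·4 + 7·0 + 8·1 + 2·1 + 3·2 = 24
B: 2·2 + 7·4 + 8·3 + 2·2 + 3·1 = 63
C: 2·0 + 7·2 + 8·4 + 2·4 + 3·0 = 54
A: 2·1 + 7·3 + 8·0 + 2·0 + 3·3 = 32
E: 2·3 + 7·1 + 8·2 + 2·3 + 3·4 = 47
B has the highest Borda score (63).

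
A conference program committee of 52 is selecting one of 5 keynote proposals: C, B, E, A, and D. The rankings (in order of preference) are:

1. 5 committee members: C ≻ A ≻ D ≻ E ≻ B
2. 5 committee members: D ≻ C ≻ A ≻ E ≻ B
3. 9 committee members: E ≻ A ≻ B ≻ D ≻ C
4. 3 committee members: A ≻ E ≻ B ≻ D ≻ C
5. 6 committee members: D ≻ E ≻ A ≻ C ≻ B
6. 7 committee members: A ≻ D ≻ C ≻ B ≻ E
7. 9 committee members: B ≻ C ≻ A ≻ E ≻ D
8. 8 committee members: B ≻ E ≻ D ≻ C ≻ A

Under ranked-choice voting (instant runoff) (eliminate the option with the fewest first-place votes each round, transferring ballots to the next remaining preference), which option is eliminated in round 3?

Round 1: C 5, B 17, E 9, A 10, D 11. Eliminate C.
Round 2: B 17, E 9, A 15, D 11. Eliminate E.
Round 3: B 17, A 24, D 11. Eliminate D.

D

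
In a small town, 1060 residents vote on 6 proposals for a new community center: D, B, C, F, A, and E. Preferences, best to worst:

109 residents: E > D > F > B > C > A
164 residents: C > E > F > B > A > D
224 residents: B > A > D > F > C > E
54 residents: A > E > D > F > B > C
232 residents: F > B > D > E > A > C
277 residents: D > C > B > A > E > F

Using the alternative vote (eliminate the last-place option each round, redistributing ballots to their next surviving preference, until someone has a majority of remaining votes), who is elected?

Round 1: D 277, B 224, C 164, F 232, A 54, E 109. Eliminate A.
Round 2: D 277, B 224, C 164, F 232, E 163. Eliminate E.
Round 3: D 440, B 224, C 164, F 232. Eliminate C.
Round 4: D 440, B 224, F 396. Eliminate B.
Round 5: D 664, F 396. D has a majority.

D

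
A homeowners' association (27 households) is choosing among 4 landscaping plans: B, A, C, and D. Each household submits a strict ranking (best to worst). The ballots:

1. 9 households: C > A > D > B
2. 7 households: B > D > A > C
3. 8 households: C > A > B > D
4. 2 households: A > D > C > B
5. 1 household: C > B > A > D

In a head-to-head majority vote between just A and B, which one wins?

Voters preferring A to B: 19; preferring B to A: 8.
A wins the head-to-head.

A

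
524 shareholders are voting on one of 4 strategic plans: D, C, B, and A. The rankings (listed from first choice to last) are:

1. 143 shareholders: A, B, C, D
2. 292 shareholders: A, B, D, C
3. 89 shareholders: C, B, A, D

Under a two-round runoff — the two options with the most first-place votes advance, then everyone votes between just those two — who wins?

A

Round 1 first-place votes: D 0, C 89, B 0, A 435.
A and C advance.
Runoff: A is preferred to C by 435 voters; C by 89.
A wins the runoff.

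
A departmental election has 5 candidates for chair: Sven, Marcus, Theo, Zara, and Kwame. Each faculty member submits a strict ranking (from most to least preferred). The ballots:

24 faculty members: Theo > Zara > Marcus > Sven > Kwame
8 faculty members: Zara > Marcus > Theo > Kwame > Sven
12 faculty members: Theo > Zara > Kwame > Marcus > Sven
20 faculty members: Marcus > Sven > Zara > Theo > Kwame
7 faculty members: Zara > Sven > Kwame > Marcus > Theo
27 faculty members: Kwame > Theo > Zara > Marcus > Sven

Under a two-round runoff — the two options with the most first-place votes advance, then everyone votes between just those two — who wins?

Theo

Round 1 first-place votes: Sven 0, Marcus 20, Theo 36, Zara 15, Kwame 27.
Theo and Kwame advance.
Runoff: Theo is preferred to Kwame by 64 voters; Kwame by 34.
Theo wins the runoff.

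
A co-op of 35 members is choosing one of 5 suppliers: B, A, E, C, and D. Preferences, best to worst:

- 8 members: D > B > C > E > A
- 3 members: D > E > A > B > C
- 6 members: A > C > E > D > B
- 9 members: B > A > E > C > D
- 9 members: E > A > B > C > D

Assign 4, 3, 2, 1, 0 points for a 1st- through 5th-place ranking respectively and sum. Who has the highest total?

B: 8·3 + 3·1 + 6·0 + 9·4 + 9·2 = 81
A: 8·0 + 3·2 + 6·4 + 9·3 + 9·3 = 84
E: 8·1 + 3·3 + 6·2 + 9·2 + 9·4 = 83
C: 8·2 + 3·0 + 6·3 + 9·1 + 9·1 = 52
D: 8·4 + 3·4 + 6·1 + 9·0 + 9·0 = 50
A has the highest Borda score (84).

A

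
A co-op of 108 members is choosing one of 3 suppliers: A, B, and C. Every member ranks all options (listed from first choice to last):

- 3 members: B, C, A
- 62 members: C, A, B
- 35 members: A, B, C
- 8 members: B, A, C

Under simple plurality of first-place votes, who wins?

C

First-place votes: A 35, B 11, C 62.
C has the most first-place votes.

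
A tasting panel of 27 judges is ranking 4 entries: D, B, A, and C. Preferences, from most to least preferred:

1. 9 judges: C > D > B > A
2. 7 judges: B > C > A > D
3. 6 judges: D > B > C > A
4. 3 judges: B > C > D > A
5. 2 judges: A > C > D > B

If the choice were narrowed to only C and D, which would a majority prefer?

C

Voters preferring C to D: 21; preferring D to C: 6.
C wins the head-to-head.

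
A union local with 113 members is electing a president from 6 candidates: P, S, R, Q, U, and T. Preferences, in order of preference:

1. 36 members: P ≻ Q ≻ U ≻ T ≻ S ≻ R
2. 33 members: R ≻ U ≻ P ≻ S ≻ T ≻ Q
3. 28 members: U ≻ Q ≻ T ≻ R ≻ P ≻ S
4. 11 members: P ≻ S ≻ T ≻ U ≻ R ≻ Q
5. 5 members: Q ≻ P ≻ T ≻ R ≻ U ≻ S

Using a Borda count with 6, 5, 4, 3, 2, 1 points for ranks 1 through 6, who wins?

U

P: 36·6 + 33·4 + 28·2 + 11·6 + 5·5 = 495
S: 36·2 + 33·3 + 28·1 + 11·5 + 5·1 = 259
R: 36·1 + 33·6 + 28·3 + 11·2 + 5·3 = 355
Q: 36·5 + 33·1 + 28·5 + 11·1 + 5·6 = 394
U: 36·4 + 33·5 + 28·6 + 11·3 + 5·2 = 520
T: 36·3 + 33·2 + 28·4 + 11·4 + 5·4 = 350
U has the highest Borda score (520).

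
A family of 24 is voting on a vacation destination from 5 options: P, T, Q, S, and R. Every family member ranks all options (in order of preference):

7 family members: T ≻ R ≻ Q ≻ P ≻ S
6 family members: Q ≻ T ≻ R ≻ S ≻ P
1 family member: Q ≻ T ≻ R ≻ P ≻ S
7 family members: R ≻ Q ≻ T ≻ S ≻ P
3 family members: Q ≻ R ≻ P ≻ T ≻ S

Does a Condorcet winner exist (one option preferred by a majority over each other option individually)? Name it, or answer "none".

Checking pairwise contests:
T beats P 21–3.
Q beats T 17–7.
R beats Q 14–10.
T beats S 24–0.
T beats R 14–10.
Every option loses at least one head-to-head, so there is no Condorcet winner.

none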